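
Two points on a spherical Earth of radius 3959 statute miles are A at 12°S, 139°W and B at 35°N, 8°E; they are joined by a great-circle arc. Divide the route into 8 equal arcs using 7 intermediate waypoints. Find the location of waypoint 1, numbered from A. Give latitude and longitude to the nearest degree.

The haversine formula gives a central angle δ ≈ 2.484 rad (142.3°) between the endpoints.
Interpolate at f = 1/8 with slerp weights a = sin((1−f)δ)/sin δ ≈ 1.347, b = sin(fδ)/sin δ ≈ 0.500.
p = a·p₁ + b·p₂ ≈ (-0.589, -0.808, 0.006); φ = arcsin(p_z) ≈ 0.37°, λ = atan2(p_y, p_x) ≈ -126.12°.

≈ 0°N, 126°W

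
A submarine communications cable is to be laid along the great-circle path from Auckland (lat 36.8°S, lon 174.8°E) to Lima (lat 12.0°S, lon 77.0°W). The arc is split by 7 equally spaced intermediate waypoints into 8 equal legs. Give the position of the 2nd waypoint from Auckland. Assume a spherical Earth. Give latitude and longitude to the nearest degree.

Write both endpoints as unit vectors p₁, p₂ with components (cos φ cos λ, cos φ sin λ, sin φ).
The central angle between the endpoints is δ = arccos(p₁·p₂) ≈ 1.691 rad (96.9°).
Interpolate at f = 2/8 with slerp weights a = sin((1−f)δ)/sin δ ≈ 0.962, b = sin(fδ)/sin δ ≈ 0.413.
p = a·p₁ + b·p₂ ≈ (-0.676, -0.324, -0.662); φ = arcsin(p_z) ≈ -41.45°, λ = atan2(p_y, p_x) ≈ -154.38°.

≈ lat 41°S, lon 154°W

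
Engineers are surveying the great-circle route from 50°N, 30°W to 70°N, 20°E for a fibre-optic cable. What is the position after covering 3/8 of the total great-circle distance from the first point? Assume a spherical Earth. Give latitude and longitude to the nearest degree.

Convert each endpoint to a unit vector on the sphere (x = cos φ cos λ, y = cos φ sin λ, z = sin φ).
The central angle between the endpoints is δ = arccos(p₁·p₂) ≈ 0.533 rad (30.6°).
Interpolate at f = 3/8 with slerp weights a = sin((1−f)δ)/sin δ ≈ 0.644, b = sin(fδ)/sin δ ≈ 0.391.
p = a·p₁ + b·p₂ ≈ (0.484, -0.161, 0.860); φ = arcsin(p_z) ≈ 59.34°, λ = atan2(p_y, p_x) ≈ -18.42°.

≈ 59°N, 18°W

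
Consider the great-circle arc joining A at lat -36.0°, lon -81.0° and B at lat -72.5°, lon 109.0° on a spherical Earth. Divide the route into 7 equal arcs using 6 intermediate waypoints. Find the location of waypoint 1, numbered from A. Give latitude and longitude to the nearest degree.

From cos δ = sin φ₁ sin φ₂ + cos φ₁ cos φ₂ cos Δλ, the central angle is δ ≈ 1.244 rad (71.3°).
Interpolate at f = 1/7 with slerp weights a = sin((1−f)δ)/sin δ ≈ 0.924, b = sin(fδ)/sin δ ≈ 0.187.
p = a·p₁ + b·p₂ ≈ (0.099, -0.686, -0.721); φ = arcsin(p_z) ≈ -46.16°, λ = atan2(p_y, p_x) ≈ -81.81°.

≈ lat -46°, lon -82°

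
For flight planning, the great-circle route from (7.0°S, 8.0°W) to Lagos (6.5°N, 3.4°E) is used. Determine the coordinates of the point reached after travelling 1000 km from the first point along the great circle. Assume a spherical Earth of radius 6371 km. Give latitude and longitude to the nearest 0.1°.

Write both endpoints as unit vectors p₁, p₂ with components (cos φ cos λ, cos φ sin λ, sin φ).
The central angle between the endpoints is δ = arccos(p₁·p₂) ≈ 0.308 rad (17.7°). The total great-circle distance is δ·R ≈ 0.308 × 6371 ≈ 1963 km, so the target fraction is f = 1000/1963 ≈ 0.509.
Interpolate at f ≈ 0.509 with slerp weights a = sin((1−f)δ)/sin δ ≈ 0.496, b = sin(fδ)/sin δ ≈ 0.515.
p = a·p₁ + b·p₂ ≈ (0.999, -0.038, -0.002); φ = arcsin(p_z) ≈ -0.12°, λ = atan2(p_y, p_x) ≈ -2.19°.

≈ (0.1°S, 2.2°W)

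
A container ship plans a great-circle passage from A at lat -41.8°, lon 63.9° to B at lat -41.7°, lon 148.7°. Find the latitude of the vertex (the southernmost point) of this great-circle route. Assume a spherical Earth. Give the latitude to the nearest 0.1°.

The great circle lies in the plane with unit normal n̂ = (p₁ × p₂)/|p₁ × p₂|.
Here n̂_z ≈ +0.637; the vertex latitude is φ_max = arccos|n̂_z| ≈ 50.4°.
Check via Clairaut: cos φ_max = |cos φ₁| · sin C = cos(41.8°)·sin(121.2°) ≈ 0.637, again giving ≈ 50.4°.

≈ -50.4°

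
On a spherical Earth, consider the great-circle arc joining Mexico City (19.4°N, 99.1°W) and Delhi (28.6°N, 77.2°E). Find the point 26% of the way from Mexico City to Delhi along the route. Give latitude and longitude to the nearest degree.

Convert each endpoint to a unit vector on the sphere (x = cos φ cos λ, y = cos φ sin λ, z = sin φ).
The central angle between the endpoints is δ = arccos(p₁·p₂) ≈ 2.302 rad (131.9°).
Interpolate at f = 0.26 with slerp weights a = sin((1−f)δ)/sin δ ≈ 1.331, b = sin(fδ)/sin δ ≈ 0.756.
p = a·p₁ + b·p₂ ≈ (-0.051, -0.592, 0.804); φ = arcsin(p_z) ≈ 53.54°, λ = atan2(p_y, p_x) ≈ -94.96°.

≈ (54°N, 95°W)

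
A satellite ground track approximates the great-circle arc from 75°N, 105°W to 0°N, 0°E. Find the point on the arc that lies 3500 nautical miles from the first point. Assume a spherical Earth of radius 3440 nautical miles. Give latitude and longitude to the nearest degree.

The haversine formula gives a central angle δ ≈ 1.638 rad (93.8°) between the endpoints. The total great-circle distance is δ·R ≈ 1.638 × 3440 ≈ 5634 nmi, so the target fraction is f = 3500/5634 ≈ 0.621.
Interpolate at f ≈ 0.621 with slerp weights a = sin((1−f)δ)/sin δ ≈ 0.583, b = sin(fδ)/sin δ ≈ 0.853.
p = a·p₁ + b·p₂ ≈ (0.814, -0.146, 0.563); φ = arcsin(p_z) ≈ 34.25°, λ = atan2(p_y, p_x) ≈ -10.15°.

≈ 34°N, 10°W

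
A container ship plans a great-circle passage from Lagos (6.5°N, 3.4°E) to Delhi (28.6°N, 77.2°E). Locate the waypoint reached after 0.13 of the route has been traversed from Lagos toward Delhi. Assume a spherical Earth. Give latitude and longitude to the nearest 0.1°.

≈ (10.8°N, 11.9°E)

Convert each endpoint to a unit vector on the sphere (x = cos φ cos λ, y = cos φ sin λ, z = sin φ).
The central angle between the endpoints is δ = arccos(p₁·p₂) ≈ 1.269 rad (72.7°).
Interpolate at f = 0.13 with slerp weights a = sin((1−f)δ)/sin δ ≈ 0.935, b = sin(fδ)/sin δ ≈ 0.172.
p = a·p₁ + b·p₂ ≈ (0.961, 0.202, 0.188); φ = arcsin(p_z) ≈ 10.85°, λ = atan2(p_y, p_x) ≈ 11.89°.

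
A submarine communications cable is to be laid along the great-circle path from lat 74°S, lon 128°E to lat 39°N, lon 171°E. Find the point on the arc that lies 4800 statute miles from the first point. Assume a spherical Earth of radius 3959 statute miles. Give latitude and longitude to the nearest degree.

≈ lat 7°S, lon 162°E

Convert each endpoint to a unit vector on the sphere (x = cos φ cos λ, y = cos φ sin λ, z = sin φ).
The central angle between the endpoints is δ = arccos(p₁·p₂) ≈ 2.036 rad (116.6°). The total great-circle distance is δ·R ≈ 2.036 × 3959 ≈ 8059 mi, so the target fraction is f = 4800/8059 ≈ 0.596.
Interpolate at f ≈ 0.596 with slerp weights a = sin((1−f)δ)/sin δ ≈ 0.820, b = sin(fδ)/sin δ ≈ 1.048.
p = a·p₁ + b·p₂ ≈ (-0.943, 0.306, -0.129); φ = arcsin(p_z) ≈ -7.43°, λ = atan2(p_y, p_x) ≈ 162.05°.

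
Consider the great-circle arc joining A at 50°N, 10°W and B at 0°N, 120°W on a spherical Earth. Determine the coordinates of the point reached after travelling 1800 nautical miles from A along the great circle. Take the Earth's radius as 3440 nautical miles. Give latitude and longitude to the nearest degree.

≈ 49°N, 57°W

Convert each endpoint to a unit vector on the sphere (x = cos φ cos λ, y = cos φ sin λ, z = sin φ).
The central angle between the endpoints is δ = arccos(p₁·p₂) ≈ 1.792 rad (102.7°). The total great-circle distance is δ·R ≈ 1.792 × 3440 ≈ 6166 nmi, so the target fraction is f = 1800/6166 ≈ 0.292.
Interpolate at f ≈ 0.292 with slerp weights a = sin((1−f)δ)/sin δ ≈ 0.979, b = sin(fδ)/sin δ ≈ 0.512.
p = a·p₁ + b·p₂ ≈ (0.363, -0.553, 0.750); φ = arcsin(p_z) ≈ 48.57°, λ = atan2(p_y, p_x) ≈ -56.68°.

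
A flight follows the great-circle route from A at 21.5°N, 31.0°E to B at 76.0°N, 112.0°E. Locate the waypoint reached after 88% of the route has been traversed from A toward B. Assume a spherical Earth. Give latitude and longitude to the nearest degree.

≈ 74°N, 83°E

From cos δ = sin φ₁ sin φ₂ + cos φ₁ cos φ₂ cos Δλ, the central angle is δ ≈ 1.169 rad (67.0°).
Interpolate at f = 0.88 with slerp weights a = sin((1−f)δ)/sin δ ≈ 0.152, b = sin(fδ)/sin δ ≈ 0.931.
p = a·p₁ + b·p₂ ≈ (0.037, 0.282, 0.959); φ = arcsin(p_z) ≈ 73.50°, λ = atan2(p_y, p_x) ≈ 82.55°.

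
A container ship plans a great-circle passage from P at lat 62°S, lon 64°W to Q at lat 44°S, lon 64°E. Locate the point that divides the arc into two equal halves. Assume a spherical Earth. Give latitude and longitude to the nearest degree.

≈ lat 70°S, lon 23°E

Convert each endpoint to a unit vector on the sphere (x = cos φ cos λ, y = cos φ sin λ, z = sin φ).
The central angle between the endpoints is δ = arccos(p₁·p₂) ≈ 1.153 rad (66.1°).
Interpolate at f = 1/2 with slerp weights a = sin((1−f)δ)/sin δ ≈ 0.596, b = sin(fδ)/sin δ ≈ 0.596.
p = a·p₁ + b·p₂ ≈ (0.311, 0.134, -0.941); φ = arcsin(p_z) ≈ -70.22°, λ = atan2(p_y, p_x) ≈ 23.31°.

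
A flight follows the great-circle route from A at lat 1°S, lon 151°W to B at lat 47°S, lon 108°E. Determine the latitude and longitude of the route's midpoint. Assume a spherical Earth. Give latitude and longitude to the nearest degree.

≈ lat 34°S, lon 171°E

Convert each endpoint to a unit vector on the sphere (x = cos φ cos λ, y = cos φ sin λ, z = sin φ).
The central angle between the endpoints is δ = arccos(p₁·p₂) ≈ 1.688 rad (96.7°).
Interpolate at f = 1/2 with slerp weights a = sin((1−f)δ)/sin δ ≈ 0.753, b = sin(fδ)/sin δ ≈ 0.753.
p = a·p₁ + b·p₂ ≈ (-0.817, 0.123, -0.564); φ = arcsin(p_z) ≈ -34.30°, λ = atan2(p_y, p_x) ≈ 171.41°.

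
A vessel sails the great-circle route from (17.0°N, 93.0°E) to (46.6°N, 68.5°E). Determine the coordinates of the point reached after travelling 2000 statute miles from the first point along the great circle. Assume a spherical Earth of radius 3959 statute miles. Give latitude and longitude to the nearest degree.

The haversine formula gives a central angle δ ≈ 0.626 rad (35.9°) between the endpoints. The total great-circle distance is δ·R ≈ 0.626 × 3959 ≈ 2479 mi, so the target fraction is f = 2000/2479 ≈ 0.807.
Interpolate at f ≈ 0.807 with slerp weights a = sin((1−f)δ)/sin δ ≈ 0.206, b = sin(fδ)/sin δ ≈ 0.826.
p = a·p₁ + b·p₂ ≈ (0.198, 0.725, 0.660); φ = arcsin(p_z) ≈ 41.32°, λ = atan2(p_y, p_x) ≈ 74.74°.

≈ (41°N, 75°E)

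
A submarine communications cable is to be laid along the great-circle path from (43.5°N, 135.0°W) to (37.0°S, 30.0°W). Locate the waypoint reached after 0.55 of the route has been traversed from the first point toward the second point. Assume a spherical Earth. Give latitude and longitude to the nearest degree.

≈ (1°N, 75°W)

Write both endpoints as unit vectors p₁, p₂ with components (cos φ cos λ, cos φ sin λ, sin φ).
The central angle between the endpoints is δ = arccos(p₁·p₂) ≈ 2.170 rad (124.3°).
Interpolate at f = 0.55 with slerp weights a = sin((1−f)δ)/sin δ ≈ 1.004, b = sin(fδ)/sin δ ≈ 1.126.
p = a·p₁ + b·p₂ ≈ (0.264, -0.964, 0.013); φ = arcsin(p_z) ≈ 0.75°, λ = atan2(p_y, p_x) ≈ -74.69°.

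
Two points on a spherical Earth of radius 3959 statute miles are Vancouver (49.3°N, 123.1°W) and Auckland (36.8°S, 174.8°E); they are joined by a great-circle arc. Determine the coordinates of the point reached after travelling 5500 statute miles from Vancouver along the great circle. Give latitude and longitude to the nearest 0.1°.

Convert each endpoint to a unit vector on the sphere (x = cos φ cos λ, y = cos φ sin λ, z = sin φ).
The central angle between the endpoints is δ = arccos(p₁·p₂) ≈ 1.782 rad (102.1°). The total great-circle distance is δ·R ≈ 1.782 × 3959 ≈ 7056 mi, so the target fraction is f = 5500/7056 ≈ 0.780.
Interpolate at f ≈ 0.780 with slerp weights a = sin((1−f)δ)/sin δ ≈ 0.392, b = sin(fδ)/sin δ ≈ 1.006.
p = a·p₁ + b·p₂ ≈ (-0.942, -0.141, -0.306); φ = arcsin(p_z) ≈ -17.80°, λ = atan2(p_y, p_x) ≈ -171.49°.

≈ (17.8°S, 171.5°W)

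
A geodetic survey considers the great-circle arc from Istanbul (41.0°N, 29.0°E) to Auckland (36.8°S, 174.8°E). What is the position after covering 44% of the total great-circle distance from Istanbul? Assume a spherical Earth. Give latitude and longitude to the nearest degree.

The haversine formula gives a central angle δ ≈ 2.674 rad (153.2°) between the endpoints.
Interpolate at f = 0.44 with slerp weights a = sin((1−f)δ)/sin δ ≈ 2.214, b = sin(fδ)/sin δ ≈ 2.050.
p = a·p₁ + b·p₂ ≈ (-0.173, 0.959, 0.225); φ = arcsin(p_z) ≈ 12.98°, λ = atan2(p_y, p_x) ≈ 100.24°.

≈ 13°N, 100°E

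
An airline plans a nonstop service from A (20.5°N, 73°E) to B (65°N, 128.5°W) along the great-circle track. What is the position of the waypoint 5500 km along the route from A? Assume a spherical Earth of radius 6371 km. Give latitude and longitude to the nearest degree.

From cos δ = sin φ₁ sin φ₂ + cos φ₁ cos φ₂ cos Δλ, the central angle is δ ≈ 1.622 rad (92.9°). The total great-circle distance is δ·R ≈ 1.622 × 6371 ≈ 10332 km, so the target fraction is f = 5500/10332 ≈ 0.532.
Interpolate at f ≈ 0.532 with slerp weights a = sin((1−f)δ)/sin δ ≈ 0.689, b = sin(fδ)/sin δ ≈ 0.761.
p = a·p₁ + b·p₂ ≈ (-0.012, 0.365, 0.931); φ = arcsin(p_z) ≈ 68.57°, λ = atan2(p_y, p_x) ≈ 91.82°.

≈ (69°N, 92°E)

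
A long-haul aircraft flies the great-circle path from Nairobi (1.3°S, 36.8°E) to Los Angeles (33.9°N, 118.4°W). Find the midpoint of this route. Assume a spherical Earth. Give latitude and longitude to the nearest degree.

≈ 51°N, 18°W

The haversine formula gives a central angle δ ≈ 2.443 rad (140.0°) between the endpoints.
Interpolate at f = 1/2 with slerp weights a = sin((1−f)δ)/sin δ ≈ 1.462, b = sin(fδ)/sin δ ≈ 1.462.
p = a·p₁ + b·p₂ ≈ (0.593, -0.192, 0.782); φ = arcsin(p_z) ≈ 51.44°, λ = atan2(p_y, p_x) ≈ -17.93°.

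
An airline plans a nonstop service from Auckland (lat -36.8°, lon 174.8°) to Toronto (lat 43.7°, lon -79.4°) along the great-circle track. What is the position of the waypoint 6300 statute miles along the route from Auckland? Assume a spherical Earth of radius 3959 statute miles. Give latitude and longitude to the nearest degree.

Write both endpoints as unit vectors p₁, p₂ with components (cos φ cos λ, cos φ sin λ, sin φ).
The central angle between the endpoints is δ = arccos(p₁·p₂) ≈ 2.179 rad (124.9°). The total great-circle distance is δ·R ≈ 2.179 × 3959 ≈ 8627 mi, so the target fraction is f = 6300/8627 ≈ 0.730.
Interpolate at f ≈ 0.730 with slerp weights a = sin((1−f)δ)/sin δ ≈ 0.676, b = sin(fδ)/sin δ ≈ 1.218.
p = a·p₁ + b·p₂ ≈ (-0.377, -0.817, 0.437); φ = arcsin(p_z) ≈ 25.91°, λ = atan2(p_y, p_x) ≈ -114.77°.

≈ lat 26°, lon -115°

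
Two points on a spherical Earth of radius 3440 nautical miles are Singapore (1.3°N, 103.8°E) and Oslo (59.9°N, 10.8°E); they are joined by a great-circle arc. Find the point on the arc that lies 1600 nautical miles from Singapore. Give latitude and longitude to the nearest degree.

Convert each endpoint to a unit vector on the sphere (x = cos φ cos λ, y = cos φ sin λ, z = sin φ).
The central angle between the endpoints is δ = arccos(p₁·p₂) ≈ 1.577 rad (90.4°). The total great-circle distance is δ·R ≈ 1.577 × 3440 ≈ 5426 nmi, so the target fraction is f = 1600/5426 ≈ 0.295.
Interpolate at f ≈ 0.295 with slerp weights a = sin((1−f)δ)/sin δ ≈ 0.897, b = sin(fδ)/sin δ ≈ 0.449.
p = a·p₁ + b·p₂ ≈ (0.007, 0.913, 0.408); φ = arcsin(p_z) ≈ 24.10°, λ = atan2(p_y, p_x) ≈ 89.55°.

≈ 24°N, 90°E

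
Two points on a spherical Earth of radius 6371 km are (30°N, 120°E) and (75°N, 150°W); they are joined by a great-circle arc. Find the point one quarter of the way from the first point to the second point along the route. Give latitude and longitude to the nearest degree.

≈ (44°N, 126°E)

Convert each endpoint to a unit vector on the sphere (x = cos φ cos λ, y = cos φ sin λ, z = sin φ).
The central angle between the endpoints is δ = arccos(p₁·p₂) ≈ 1.067 rad (61.1°).
Interpolate at f = 1/4 with slerp weights a = sin((1−f)δ)/sin δ ≈ 0.819, b = sin(fδ)/sin δ ≈ 0.301.
p = a·p₁ + b·p₂ ≈ (-0.422, 0.576, 0.700); φ = arcsin(p_z) ≈ 44.46°, λ = atan2(p_y, p_x) ≈ 126.27°.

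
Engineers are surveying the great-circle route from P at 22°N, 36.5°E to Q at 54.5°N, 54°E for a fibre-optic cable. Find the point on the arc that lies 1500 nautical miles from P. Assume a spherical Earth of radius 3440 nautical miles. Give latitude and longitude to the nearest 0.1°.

≈ 45.4°N, 47.0°E

Write both endpoints as unit vectors p₁, p₂ with components (cos φ cos λ, cos φ sin λ, sin φ).
The central angle between the endpoints is δ = arccos(p₁·p₂) ≈ 0.612 rad (35.1°). The total great-circle distance is δ·R ≈ 0.612 × 3440 ≈ 2105 nmi, so the target fraction is f = 1500/2105 ≈ 0.712.
Interpolate at f ≈ 0.712 with slerp weights a = sin((1−f)δ)/sin δ ≈ 0.305, b = sin(fδ)/sin δ ≈ 0.735.
p = a·p₁ + b·p₂ ≈ (0.478, 0.513, 0.713); φ = arcsin(p_z) ≈ 45.45°, λ = atan2(p_y, p_x) ≈ 47.04°.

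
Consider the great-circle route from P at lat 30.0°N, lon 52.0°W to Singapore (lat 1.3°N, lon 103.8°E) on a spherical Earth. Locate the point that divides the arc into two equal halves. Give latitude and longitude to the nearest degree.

From cos δ = sin φ₁ sin φ₂ + cos φ₁ cos φ₂ cos Δλ, the central angle is δ ≈ 2.463 rad (141.1°).
Interpolate at f = 1/2 with slerp weights a = sin((1−f)δ)/sin δ ≈ 1.502, b = sin(fδ)/sin δ ≈ 1.502.
p = a·p₁ + b·p₂ ≈ (0.443, 0.433, 0.785); φ = arcsin(p_z) ≈ 51.73°, λ = atan2(p_y, p_x) ≈ 44.39°.

≈ lat 52°N, lon 44°E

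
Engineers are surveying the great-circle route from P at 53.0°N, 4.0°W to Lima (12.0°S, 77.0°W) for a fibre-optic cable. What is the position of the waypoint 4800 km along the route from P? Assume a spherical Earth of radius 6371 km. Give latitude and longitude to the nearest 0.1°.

Convert each endpoint to a unit vector on the sphere (x = cos φ cos λ, y = cos φ sin λ, z = sin φ).
The central angle between the endpoints is δ = arccos(p₁·p₂) ≈ 1.565 rad (89.7°). The total great-circle distance is δ·R ≈ 1.565 × 6371 ≈ 9969 km, so the target fraction is f = 4800/9969 ≈ 0.481.
Interpolate at f ≈ 0.481 with slerp weights a = sin((1−f)δ)/sin δ ≈ 0.725, b = sin(fδ)/sin δ ≈ 0.684.
p = a·p₁ + b·p₂ ≈ (0.586, -0.682, 0.437); φ = arcsin(p_z) ≈ 25.91°, λ = atan2(p_y, p_x) ≈ -49.35°.

≈ 25.9°N, 49.4°W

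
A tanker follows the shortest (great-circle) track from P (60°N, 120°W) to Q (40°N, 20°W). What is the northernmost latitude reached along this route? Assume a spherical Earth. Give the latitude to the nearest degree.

≈ 64°N

The great circle lies in the plane with unit normal n̂ = (p₁ × p₂)/|p₁ × p₂|.
Here n̂_z ≈ +0.433; the vertex latitude is φ_max = arccos|n̂_z| ≈ 64.4°.
Check via Clairaut: cos φ_max = |cos φ₁| · sin C = cos(60.0°)·sin(59.9°) ≈ 0.433, again giving ≈ 64.4°.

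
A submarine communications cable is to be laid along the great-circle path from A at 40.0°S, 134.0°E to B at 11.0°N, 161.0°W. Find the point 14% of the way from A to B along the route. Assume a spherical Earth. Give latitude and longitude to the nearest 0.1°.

From cos δ = sin φ₁ sin φ₂ + cos φ₁ cos φ₂ cos Δλ, the central angle is δ ≈ 1.374 rad (78.7°).
Interpolate at f = 0.14 with slerp weights a = sin((1−f)δ)/sin δ ≈ 0.943, b = sin(fδ)/sin δ ≈ 0.195.
p = a·p₁ + b·p₂ ≈ (-0.683, 0.458, -0.569); φ = arcsin(p_z) ≈ -34.70°, λ = atan2(p_y, p_x) ≈ 146.18°.

≈ 34.7°S, 146.2°E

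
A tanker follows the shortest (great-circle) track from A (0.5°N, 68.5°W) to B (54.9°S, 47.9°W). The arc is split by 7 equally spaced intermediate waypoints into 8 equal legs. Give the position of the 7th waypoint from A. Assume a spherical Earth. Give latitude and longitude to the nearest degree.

≈ (48°S, 52°W)

Convert each endpoint to a unit vector on the sphere (x = cos φ cos λ, y = cos φ sin λ, z = sin φ).
The central angle between the endpoints is δ = arccos(p₁·p₂) ≈ 1.011 rad (57.9°).
Interpolate at f = 7/8 with slerp weights a = sin((1−f)δ)/sin δ ≈ 0.149, b = sin(fδ)/sin δ ≈ 0.913.
p = a·p₁ + b·p₂ ≈ (0.406, -0.528, -0.746); φ = arcsin(p_z) ≈ -48.22°, λ = atan2(p_y, p_x) ≈ -52.40°.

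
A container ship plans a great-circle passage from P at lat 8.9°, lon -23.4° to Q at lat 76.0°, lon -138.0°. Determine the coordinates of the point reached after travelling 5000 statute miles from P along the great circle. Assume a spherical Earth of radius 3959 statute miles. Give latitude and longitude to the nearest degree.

The haversine formula gives a central angle δ ≈ 1.520 rad (87.1°) between the endpoints. The total great-circle distance is δ·R ≈ 1.520 × 3959 ≈ 6018 mi, so the target fraction is f = 5000/6018 ≈ 0.831.
Interpolate at f ≈ 0.831 with slerp weights a = sin((1−f)δ)/sin δ ≈ 0.255, b = sin(fδ)/sin δ ≈ 0.954.
p = a·p₁ + b·p₂ ≈ (0.059, -0.254, 0.965); φ = arcsin(p_z) ≈ 74.86°, λ = atan2(p_y, p_x) ≈ -76.86°.

≈ lat 75°, lon -77°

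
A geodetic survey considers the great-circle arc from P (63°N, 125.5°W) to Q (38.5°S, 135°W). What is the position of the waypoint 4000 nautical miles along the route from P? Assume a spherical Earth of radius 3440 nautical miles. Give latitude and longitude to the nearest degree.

Write both endpoints as unit vectors p₁, p₂ with components (cos φ cos λ, cos φ sin λ, sin φ).
The central angle between the endpoints is δ = arccos(p₁·p₂) ≈ 1.776 rad (101.8°). The total great-circle distance is δ·R ≈ 1.776 × 3440 ≈ 6111 nmi, so the target fraction is f = 4000/6111 ≈ 0.655.
Interpolate at f ≈ 0.655 with slerp weights a = sin((1−f)δ)/sin δ ≈ 0.588, b = sin(fδ)/sin δ ≈ 0.938.
p = a·p₁ + b·p₂ ≈ (-0.674, -0.736, -0.060); φ = arcsin(p_z) ≈ -3.41°, λ = atan2(p_y, p_x) ≈ -132.47°.

≈ (3°S, 132°W)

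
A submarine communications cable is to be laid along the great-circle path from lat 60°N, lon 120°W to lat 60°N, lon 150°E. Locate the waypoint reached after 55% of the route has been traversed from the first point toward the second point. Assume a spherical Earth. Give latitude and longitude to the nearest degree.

≈ lat 68°N, lon 170°W

Convert each endpoint to a unit vector on the sphere (x = cos φ cos λ, y = cos φ sin λ, z = sin φ).
The central angle between the endpoints is δ = arccos(p₁·p₂) ≈ 0.723 rad (41.4°).
Interpolate at f = 0.55 with slerp weights a = sin((1−f)δ)/sin δ ≈ 0.483, b = sin(fδ)/sin δ ≈ 0.585.
p = a·p₁ + b·p₂ ≈ (-0.374, -0.063, 0.925); φ = arcsin(p_z) ≈ 67.70°, λ = atan2(p_y, p_x) ≈ -170.46°.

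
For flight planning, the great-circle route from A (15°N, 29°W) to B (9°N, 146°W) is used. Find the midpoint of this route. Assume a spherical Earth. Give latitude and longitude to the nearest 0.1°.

Write both endpoints as unit vectors p₁, p₂ with components (cos φ cos λ, cos φ sin λ, sin φ).
The central angle between the endpoints is δ = arccos(p₁·p₂) ≈ 1.974 rad (113.1°).
Interpolate at f = 1/2 with slerp weights a = sin((1−f)δ)/sin δ ≈ 0.907, b = sin(fδ)/sin δ ≈ 0.907.
p = a·p₁ + b·p₂ ≈ (0.024, -0.926, 0.377); φ = arcsin(p_z) ≈ 22.13°, λ = atan2(p_y, p_x) ≈ -88.54°.

≈ (22.1°N, 88.5°W)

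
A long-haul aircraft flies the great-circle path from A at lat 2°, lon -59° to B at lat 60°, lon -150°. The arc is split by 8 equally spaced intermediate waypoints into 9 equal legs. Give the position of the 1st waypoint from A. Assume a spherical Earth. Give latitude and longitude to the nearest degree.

The haversine formula gives a central angle δ ≈ 1.549 rad (88.8°) between the endpoints.
Interpolate at f = 1/9 with slerp weights a = sin((1−f)δ)/sin δ ≈ 0.982, b = sin(fδ)/sin δ ≈ 0.171.
p = a·p₁ + b·p₂ ≈ (0.431, -0.884, 0.183); φ = arcsin(p_z) ≈ 10.52°, λ = atan2(p_y, p_x) ≈ -64.00°.

≈ lat 11°, lon -64°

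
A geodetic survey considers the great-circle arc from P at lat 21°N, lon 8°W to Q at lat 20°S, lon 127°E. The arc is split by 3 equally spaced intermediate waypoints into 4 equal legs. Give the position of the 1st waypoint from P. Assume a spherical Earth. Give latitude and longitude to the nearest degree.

Convert each endpoint to a unit vector on the sphere (x = cos φ cos λ, y = cos φ sin λ, z = sin φ).
The central angle between the endpoints is δ = arccos(p₁·p₂) ≈ 2.408 rad (138.0°).
Interpolate at f = 1/4 with slerp weights a = sin((1−f)δ)/sin δ ≈ 1.453, b = sin(fδ)/sin δ ≈ 0.846.
p = a·p₁ + b·p₂ ≈ (0.865, 0.446, 0.231); φ = arcsin(p_z) ≈ 13.37°, λ = atan2(p_y, p_x) ≈ 27.30°.

≈ lat 13°N, lon 27°E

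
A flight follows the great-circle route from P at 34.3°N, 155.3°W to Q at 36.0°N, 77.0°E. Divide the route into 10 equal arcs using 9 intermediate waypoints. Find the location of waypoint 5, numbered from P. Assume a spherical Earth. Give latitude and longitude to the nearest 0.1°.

Convert each endpoint to a unit vector on the sphere (x = cos φ cos λ, y = cos φ sin λ, z = sin φ).
The central angle between the endpoints is δ = arccos(p₁·p₂) ≈ 1.648 rad (94.4°).
Interpolate at f = 5/10 with slerp weights a = sin((1−f)δ)/sin δ ≈ 0.736, b = sin(fδ)/sin δ ≈ 0.736.
p = a·p₁ + b·p₂ ≈ (-0.419, 0.326, 0.848); φ = arcsin(p_z) ≈ 57.95°, λ = atan2(p_y, p_x) ≈ 142.07°.

≈ 58.0°N, 142.1°E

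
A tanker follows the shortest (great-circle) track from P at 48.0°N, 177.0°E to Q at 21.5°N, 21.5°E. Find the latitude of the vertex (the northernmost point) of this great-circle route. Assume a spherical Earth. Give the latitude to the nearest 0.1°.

≈ 74.3°N

The great circle lies in the plane with unit normal n̂ = (p₁ × p₂)/|p₁ × p₂|.
Here n̂_z ≈ -0.270; the vertex latitude is φ_max = arccos|n̂_z| ≈ 74.3°.
Check via Clairaut: cos φ_max = |cos φ₁| · sin C = cos(48.0°)·sin(23.8°) ≈ 0.270, again giving ≈ 74.3°.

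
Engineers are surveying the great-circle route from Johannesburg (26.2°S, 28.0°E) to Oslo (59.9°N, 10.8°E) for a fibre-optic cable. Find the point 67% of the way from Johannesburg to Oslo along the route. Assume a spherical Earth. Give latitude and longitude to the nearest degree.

≈ 32°N, 19°E

Convert each endpoint to a unit vector on the sphere (x = cos φ cos λ, y = cos φ sin λ, z = sin φ).
The central angle between the endpoints is δ = arccos(p₁·p₂) ≈ 1.523 rad (87.3°).
Interpolate at f = 0.67 with slerp weights a = sin((1−f)δ)/sin δ ≈ 0.482, b = sin(fδ)/sin δ ≈ 0.853.
p = a·p₁ + b·p₂ ≈ (0.802, 0.283, 0.525); φ = arcsin(p_z) ≈ 31.69°, λ = atan2(p_y, p_x) ≈ 19.45°.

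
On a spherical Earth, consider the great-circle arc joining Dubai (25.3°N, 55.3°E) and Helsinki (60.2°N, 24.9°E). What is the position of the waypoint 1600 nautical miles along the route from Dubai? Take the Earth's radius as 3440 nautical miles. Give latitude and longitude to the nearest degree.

From cos δ = sin φ₁ sin φ₂ + cos φ₁ cos φ₂ cos Δλ, the central angle is δ ≈ 0.710 rad (40.7°). The total great-circle distance is δ·R ≈ 0.710 × 3440 ≈ 2442 nmi, so the target fraction is f = 1600/2442 ≈ 0.655.
Interpolate at f ≈ 0.655 with slerp weights a = sin((1−f)δ)/sin δ ≈ 0.372, b = sin(fδ)/sin δ ≈ 0.688.
p = a·p₁ + b·p₂ ≈ (0.502, 0.420, 0.756); φ = arcsin(p_z) ≈ 49.12°, λ = atan2(p_y, p_x) ≈ 39.97°.

≈ (49°N, 40°E)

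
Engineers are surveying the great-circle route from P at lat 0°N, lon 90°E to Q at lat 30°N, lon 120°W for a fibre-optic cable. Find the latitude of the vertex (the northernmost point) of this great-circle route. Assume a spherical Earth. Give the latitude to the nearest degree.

≈ 49°N

The great circle lies in the plane with unit normal n̂ = (p₁ × p₂)/|p₁ × p₂|.
Here n̂_z ≈ +0.655; the vertex latitude is φ_max = arccos|n̂_z| ≈ 49.1°.
Check via Clairaut: cos φ_max = |cos φ₁| · sin C = cos(0.0°)·sin(40.9°) ≈ 0.655, again giving ≈ 49.1°.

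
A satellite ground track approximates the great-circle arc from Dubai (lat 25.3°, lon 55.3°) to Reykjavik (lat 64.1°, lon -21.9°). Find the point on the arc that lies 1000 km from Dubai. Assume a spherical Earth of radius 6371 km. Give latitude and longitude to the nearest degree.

Convert each endpoint to a unit vector on the sphere (x = cos φ cos λ, y = cos φ sin λ, z = sin φ).
The central angle between the endpoints is δ = arccos(p₁·p₂) ≈ 1.079 rad (61.8°). The total great-circle distance is δ·R ≈ 1.079 × 6371 ≈ 6876 km, so the target fraction is f = 1000/6876 ≈ 0.145.
Interpolate at f ≈ 0.145 with slerp weights a = sin((1−f)δ)/sin δ ≈ 0.904, b = sin(fδ)/sin δ ≈ 0.177.
p = a·p₁ + b·p₂ ≈ (0.537, 0.643, 0.546); φ = arcsin(p_z) ≈ 33.08°, λ = atan2(p_y, p_x) ≈ 50.13°.

≈ lat 33°, lon 50°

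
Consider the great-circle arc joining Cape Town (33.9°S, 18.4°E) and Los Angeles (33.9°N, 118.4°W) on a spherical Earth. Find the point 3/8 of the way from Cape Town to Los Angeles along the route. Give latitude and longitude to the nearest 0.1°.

Convert each endpoint to a unit vector on the sphere (x = cos φ cos λ, y = cos φ sin λ, z = sin φ).
The central angle between the endpoints is δ = arccos(p₁·p₂) ≈ 2.521 rad (144.4°).
Interpolate at f = 3/8 with slerp weights a = sin((1−f)δ)/sin δ ≈ 1.719, b = sin(fδ)/sin δ ≈ 1.393.
p = a·p₁ + b·p₂ ≈ (0.804, -0.567, -0.182); φ = arcsin(p_z) ≈ -10.46°, λ = atan2(p_y, p_x) ≈ -35.20°.

≈ (10.5°S, 35.2°W)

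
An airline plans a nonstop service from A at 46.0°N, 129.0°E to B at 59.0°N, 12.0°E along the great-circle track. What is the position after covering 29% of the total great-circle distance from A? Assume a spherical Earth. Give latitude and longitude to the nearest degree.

≈ 60°N, 110°E

The haversine formula gives a central angle δ ≈ 1.099 rad (63.0°) between the endpoints.
Interpolate at f = 0.29 with slerp weights a = sin((1−f)δ)/sin δ ≈ 0.790, b = sin(fδ)/sin δ ≈ 0.352.
p = a·p₁ + b·p₂ ≈ (-0.168, 0.464, 0.870); φ = arcsin(p_z) ≈ 60.43°, λ = atan2(p_y, p_x) ≈ 109.91°.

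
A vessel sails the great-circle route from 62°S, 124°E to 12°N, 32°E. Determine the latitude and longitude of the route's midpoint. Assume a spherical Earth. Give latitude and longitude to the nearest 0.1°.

Write both endpoints as unit vectors p₁, p₂ with components (cos φ cos λ, cos φ sin λ, sin φ).
The central angle between the endpoints is δ = arccos(p₁·p₂) ≈ 1.772 rad (101.5°).
Interpolate at f = 1/2 with slerp weights a = sin((1−f)δ)/sin δ ≈ 0.790, b = sin(fδ)/sin δ ≈ 0.790.
p = a·p₁ + b·p₂ ≈ (0.448, 0.717, -0.534); φ = arcsin(p_z) ≈ -32.24°, λ = atan2(p_y, p_x) ≈ 58.00°.

≈ 32.2°S, 58.0°E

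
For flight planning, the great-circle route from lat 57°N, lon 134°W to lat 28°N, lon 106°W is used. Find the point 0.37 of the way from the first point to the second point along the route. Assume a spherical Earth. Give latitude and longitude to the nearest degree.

The haversine formula gives a central angle δ ≈ 0.612 rad (35.1°) between the endpoints.
Interpolate at f = 0.37 with slerp weights a = sin((1−f)δ)/sin δ ≈ 0.655, b = sin(fδ)/sin δ ≈ 0.391.
p = a·p₁ + b·p₂ ≈ (-0.343, -0.588, 0.732); φ = arcsin(p_z) ≈ 47.10°, λ = atan2(p_y, p_x) ≈ -120.23°.

≈ lat 47°N, lon 120°W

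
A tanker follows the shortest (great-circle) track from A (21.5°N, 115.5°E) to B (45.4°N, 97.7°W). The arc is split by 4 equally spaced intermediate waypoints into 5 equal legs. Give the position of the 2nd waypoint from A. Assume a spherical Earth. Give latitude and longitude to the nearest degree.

≈ (58°N, 146°E)

The haversine formula gives a central angle δ ≈ 1.861 rad (106.6°) between the endpoints.
Interpolate at f = 2/5 with slerp weights a = sin((1−f)δ)/sin δ ≈ 0.938, b = sin(fδ)/sin δ ≈ 0.707.
p = a·p₁ + b·p₂ ≈ (-0.442, 0.296, 0.847); φ = arcsin(p_z) ≈ 57.88°, λ = atan2(p_y, p_x) ≈ 146.24°.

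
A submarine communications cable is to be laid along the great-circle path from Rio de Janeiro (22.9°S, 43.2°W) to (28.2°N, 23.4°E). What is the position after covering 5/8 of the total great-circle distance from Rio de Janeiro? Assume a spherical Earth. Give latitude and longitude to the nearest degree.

≈ (10°N, 3°W)

The haversine formula gives a central angle δ ≈ 1.432 rad (82.0°) between the endpoints.
Interpolate at f = 5/8 with slerp weights a = sin((1−f)δ)/sin δ ≈ 0.516, b = sin(fδ)/sin δ ≈ 0.788.
p = a·p₁ + b·p₂ ≈ (0.984, -0.050, 0.171); φ = arcsin(p_z) ≈ 9.86°, λ = atan2(p_y, p_x) ≈ -2.91°.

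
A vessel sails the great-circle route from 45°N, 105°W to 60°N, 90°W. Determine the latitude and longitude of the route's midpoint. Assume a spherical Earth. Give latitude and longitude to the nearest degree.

Convert each endpoint to a unit vector on the sphere (x = cos φ cos λ, y = cos φ sin λ, z = sin φ).
The central angle between the endpoints is δ = arccos(p₁·p₂) ≈ 0.305 rad (17.5°).
Interpolate at f = 1/2 with slerp weights a = sin((1−f)δ)/sin δ ≈ 0.506, b = sin(fδ)/sin δ ≈ 0.506.
p = a·p₁ + b·p₂ ≈ (-0.093, -0.598, 0.796); φ = arcsin(p_z) ≈ 52.73°, λ = atan2(p_y, p_x) ≈ -98.79°.

≈ 53°N, 99°W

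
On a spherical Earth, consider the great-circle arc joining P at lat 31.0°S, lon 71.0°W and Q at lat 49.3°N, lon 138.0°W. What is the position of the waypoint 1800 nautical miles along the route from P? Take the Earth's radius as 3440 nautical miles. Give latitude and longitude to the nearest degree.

Convert each endpoint to a unit vector on the sphere (x = cos φ cos λ, y = cos φ sin λ, z = sin φ).
The central angle between the endpoints is δ = arccos(p₁·p₂) ≈ 1.744 rad (99.9°). The total great-circle distance is δ·R ≈ 1.744 × 3440 ≈ 5998 nmi, so the target fraction is f = 1800/5998 ≈ 0.300.
Interpolate at f ≈ 0.300 with slerp weights a = sin((1−f)δ)/sin δ ≈ 0.953, b = sin(fδ)/sin δ ≈ 0.507.
p = a·p₁ + b·p₂ ≈ (0.020, -0.994, -0.107); φ = arcsin(p_z) ≈ -6.11°, λ = atan2(p_y, p_x) ≈ -88.83°.

≈ lat 6°S, lon 89°W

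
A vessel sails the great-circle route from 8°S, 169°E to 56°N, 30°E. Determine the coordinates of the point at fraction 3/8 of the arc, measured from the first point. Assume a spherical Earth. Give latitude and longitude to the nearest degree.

≈ 33°N, 147°E

Write both endpoints as unit vectors p₁, p₂ with components (cos φ cos λ, cos φ sin λ, sin φ).
The central angle between the endpoints is δ = arccos(p₁·p₂) ≈ 2.133 rad (122.2°).
Interpolate at f = 3/8 with slerp weights a = sin((1−f)δ)/sin δ ≈ 1.149, b = sin(fδ)/sin δ ≈ 0.848.
p = a·p₁ + b·p₂ ≈ (-0.706, 0.454, 0.543); φ = arcsin(p_z) ≈ 32.90°, λ = atan2(p_y, p_x) ≈ 147.25°.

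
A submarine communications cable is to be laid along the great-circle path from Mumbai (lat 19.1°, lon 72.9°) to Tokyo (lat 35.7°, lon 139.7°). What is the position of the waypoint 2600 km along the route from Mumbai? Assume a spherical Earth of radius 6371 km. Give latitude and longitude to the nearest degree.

Write both endpoints as unit vectors p₁, p₂ with components (cos φ cos λ, cos φ sin λ, sin φ).
The central angle between the endpoints is δ = arccos(p₁·p₂) ≈ 1.055 rad (60.4°). The total great-circle distance is δ·R ≈ 1.055 × 6371 ≈ 6721 km, so the target fraction is f = 2600/6721 ≈ 0.387.
Interpolate at f ≈ 0.387 with slerp weights a = sin((1−f)δ)/sin δ ≈ 0.693, b = sin(fδ)/sin δ ≈ 0.456.
p = a·p₁ + b·p₂ ≈ (-0.090, 0.865, 0.493); φ = arcsin(p_z) ≈ 29.53°, λ = atan2(p_y, p_x) ≈ 95.94°.

≈ lat 30°, lon 96°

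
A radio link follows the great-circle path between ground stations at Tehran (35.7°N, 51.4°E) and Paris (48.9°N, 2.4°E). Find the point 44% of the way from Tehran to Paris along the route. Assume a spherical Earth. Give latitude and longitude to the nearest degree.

≈ 44°N, 33°E

The haversine formula gives a central angle δ ≈ 0.660 rad (37.8°) between the endpoints.
Interpolate at f = 0.44 with slerp weights a = sin((1−f)δ)/sin δ ≈ 0.589, b = sin(fδ)/sin δ ≈ 0.467.
p = a·p₁ + b·p₂ ≈ (0.605, 0.387, 0.696); φ = arcsin(p_z) ≈ 44.09°, λ = atan2(p_y, p_x) ≈ 32.58°.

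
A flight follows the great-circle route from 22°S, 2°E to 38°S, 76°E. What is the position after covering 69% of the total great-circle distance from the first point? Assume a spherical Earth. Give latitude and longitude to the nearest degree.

≈ 38°S, 51°E

Convert each endpoint to a unit vector on the sphere (x = cos φ cos λ, y = cos φ sin λ, z = sin φ).
The central angle between the endpoints is δ = arccos(p₁·p₂) ≈ 1.124 rad (64.4°).
Interpolate at f = 0.69 with slerp weights a = sin((1−f)δ)/sin δ ≈ 0.379, b = sin(fδ)/sin δ ≈ 0.776.
p = a·p₁ + b·p₂ ≈ (0.499, 0.606, -0.620); φ = arcsin(p_z) ≈ -38.30°, λ = atan2(p_y, p_x) ≈ 50.53°.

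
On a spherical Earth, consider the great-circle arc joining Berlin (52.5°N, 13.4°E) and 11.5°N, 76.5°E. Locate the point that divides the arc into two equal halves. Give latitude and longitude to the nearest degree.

≈ 36°N, 53°E

Convert each endpoint to a unit vector on the sphere (x = cos φ cos λ, y = cos φ sin λ, z = sin φ).
The central angle between the endpoints is δ = arccos(p₁·p₂) ≈ 1.128 rad (64.7°).
Interpolate at f = 1/2 with slerp weights a = sin((1−f)δ)/sin δ ≈ 0.592, b = sin(fδ)/sin δ ≈ 0.592.
p = a·p₁ + b·p₂ ≈ (0.486, 0.647, 0.587); φ = arcsin(p_z) ≈ 35.97°, λ = atan2(p_y, p_x) ≈ 53.11°.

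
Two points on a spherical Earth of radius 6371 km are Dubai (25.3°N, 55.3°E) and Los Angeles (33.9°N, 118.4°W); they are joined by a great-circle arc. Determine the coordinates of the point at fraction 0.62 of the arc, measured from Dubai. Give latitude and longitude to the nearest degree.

Write both endpoints as unit vectors p₁, p₂ with components (cos φ cos λ, cos φ sin λ, sin φ).
The central angle between the endpoints is δ = arccos(p₁·p₂) ≈ 2.103 rad (120.5°).
Interpolate at f = 0.62 with slerp weights a = sin((1−f)δ)/sin δ ≈ 0.832, b = sin(fδ)/sin δ ≈ 1.119.
p = a·p₁ + b·p₂ ≈ (-0.014, -0.199, 0.980); φ = arcsin(p_z) ≈ 78.49°, λ = atan2(p_y, p_x) ≈ -93.97°.

≈ 78°N, 94°W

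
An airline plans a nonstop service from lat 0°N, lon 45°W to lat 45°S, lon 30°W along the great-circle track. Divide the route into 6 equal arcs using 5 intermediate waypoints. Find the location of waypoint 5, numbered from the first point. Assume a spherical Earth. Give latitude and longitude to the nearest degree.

≈ lat 38°S, lon 33°W

Convert each endpoint to a unit vector on the sphere (x = cos φ cos λ, y = cos φ sin λ, z = sin φ).
The central angle between the endpoints is δ = arccos(p₁·p₂) ≈ 0.819 rad (46.9°).
Interpolate at f = 5/6 with slerp weights a = sin((1−f)δ)/sin δ ≈ 0.186, b = sin(fδ)/sin δ ≈ 0.863.
p = a·p₁ + b·p₂ ≈ (0.660, -0.437, -0.611); φ = arcsin(p_z) ≈ -37.63°, λ = atan2(p_y, p_x) ≈ -33.49°.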